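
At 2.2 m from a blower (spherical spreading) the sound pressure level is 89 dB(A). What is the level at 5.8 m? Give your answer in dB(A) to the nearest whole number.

81 dB(A)

Point-source attenuation: ΔL = 20·log₁₀(r₂/r₁) = 20·log₁₀(5.8/2.2) = 8.420 dB.
L₂ = 89 − 20·log₁₀(5.8/2.2) = 89 − 8.420 = 80.58 dB(A).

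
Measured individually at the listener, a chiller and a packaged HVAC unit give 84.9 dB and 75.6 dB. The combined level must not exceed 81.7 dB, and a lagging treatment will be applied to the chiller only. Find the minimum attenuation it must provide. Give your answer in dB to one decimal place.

4.4 dB

The untreated sources together contribute 10^(75.6/10) = 3.631e+07, i.e. 75.60 dB.
To meet 81.7 dB overall, the treated chiller may contribute at most 10^(81.7/10) − 3.631e+07 = 1.116e+08, i.e. 80.48 dB.
Required insertion loss = 84.9 − 80.48 = 4.42 dB.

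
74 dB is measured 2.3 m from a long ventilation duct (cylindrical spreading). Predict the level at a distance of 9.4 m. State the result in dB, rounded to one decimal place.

67.9 dB

Line-source attenuation: ΔL = 10·log₁₀(r₂/r₁) = 10·log₁₀(9.4/2.3) = 6.114 dB.
L₂ = 74 − 10·log₁₀(9.4/2.3) = 74 − 6.114 = 67.89 dB.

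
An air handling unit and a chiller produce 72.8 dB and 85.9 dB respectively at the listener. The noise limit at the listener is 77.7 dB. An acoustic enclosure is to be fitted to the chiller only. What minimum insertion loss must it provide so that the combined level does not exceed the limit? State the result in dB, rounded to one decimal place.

9.9 dB

The untreated sources together contribute 10^(72.8/10) = 1.905e+07, i.e. 72.80 dB.
The limit corresponds to 10^(77.7/10) = 5.888e+07; subtracting the fixed part leaves 3.983e+07 for the chiller, i.e. 76.00 dB.
Required insertion loss = 85.9 − 76.00 = 9.90 dB.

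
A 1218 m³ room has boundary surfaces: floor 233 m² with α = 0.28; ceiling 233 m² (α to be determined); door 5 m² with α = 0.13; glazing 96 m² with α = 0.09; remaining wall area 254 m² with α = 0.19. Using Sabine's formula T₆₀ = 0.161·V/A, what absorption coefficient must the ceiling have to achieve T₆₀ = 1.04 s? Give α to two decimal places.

0.28

From T₆₀ = 0.161·V/A, the target T₆₀ = 1.04 s needs A = 0.161·1218/1.04 = 188.56 m².
Absorption from the other surfaces = 233·0.28 + 5·0.13 + 96·0.09 + 254·0.19 = 122.79 m², so the ceiling must supply 65.77 m² over 233 m².
α = 65.77/233 = 0.282.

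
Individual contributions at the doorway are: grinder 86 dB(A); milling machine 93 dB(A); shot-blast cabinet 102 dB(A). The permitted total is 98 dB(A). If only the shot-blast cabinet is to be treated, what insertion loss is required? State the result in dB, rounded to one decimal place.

Fixed contribution from the other sources: Σ 10^(L/10) = 10^(86/10) + 10^(93/10) = 2.393e+09 (93.79 dB(A)).
To meet 98 dB(A) overall, the treated shot-blast cabinet may contribute at most 10^(98/10) − 2.393e+09 = 3.916e+09, i.e. 95.93 dB(A).
So the shot-blast cabinet must be reduced from 102 to 95.93 dB(A): IL = 6.07 dB.

6.1 dB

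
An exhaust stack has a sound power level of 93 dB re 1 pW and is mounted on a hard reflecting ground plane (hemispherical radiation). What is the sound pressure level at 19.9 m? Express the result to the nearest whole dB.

Free-field hemispherical radiation: L_p = L_w − 10·log₁₀(2π·r²), r = 19.9 m.
2π·r² = 2488 m², 10·log₁₀ of that is 33.959 dB.
L_p = 93 − 33.959 = 59.04 dB.

59 dB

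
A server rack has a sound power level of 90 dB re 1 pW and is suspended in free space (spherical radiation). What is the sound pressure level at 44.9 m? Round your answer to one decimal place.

46.0 dB

L_p = L_w − 10·log₁₀(4π·r²) with r = 44.9 m.
4π·r² = 2.533e+04 m², 10·log₁₀ of that is 44.037 dB.
L_p = 90 − 44.037 = 45.96 dB.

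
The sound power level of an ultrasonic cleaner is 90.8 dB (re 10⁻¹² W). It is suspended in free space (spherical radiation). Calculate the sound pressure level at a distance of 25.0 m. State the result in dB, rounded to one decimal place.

51.8 dB

L_p = L_w − 10·log₁₀(4π·r²) with r = 25.0 m.
4π·r² = 7854 m², 10·log₁₀ of that is 38.951 dB.
L_p = 90.8 − 38.951 = 51.85 dB.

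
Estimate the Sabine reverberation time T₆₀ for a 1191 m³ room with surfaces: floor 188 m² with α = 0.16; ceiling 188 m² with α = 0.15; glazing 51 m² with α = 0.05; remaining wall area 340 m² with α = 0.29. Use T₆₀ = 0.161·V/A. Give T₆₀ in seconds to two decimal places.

1.20 s

A = Σ Sᵢαᵢ = 188·0.16 + 188·0.15 + 51·0.05 + 340·0.29 = 159.43 m².
T₆₀ = 0.161 × 1191 / 159.43 = 1.203 s.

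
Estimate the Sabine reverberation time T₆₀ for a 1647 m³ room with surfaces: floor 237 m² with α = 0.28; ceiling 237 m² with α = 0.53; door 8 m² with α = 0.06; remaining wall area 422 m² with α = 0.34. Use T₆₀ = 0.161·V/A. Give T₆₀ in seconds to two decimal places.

A = Σ Sᵢαᵢ = 237·0.28 + 237·0.53 + 8·0.06 + 422·0.34 = 335.93 m².
T₆₀ = 0.161 × 1647 / 335.93 = 0.789 s.

0.79 s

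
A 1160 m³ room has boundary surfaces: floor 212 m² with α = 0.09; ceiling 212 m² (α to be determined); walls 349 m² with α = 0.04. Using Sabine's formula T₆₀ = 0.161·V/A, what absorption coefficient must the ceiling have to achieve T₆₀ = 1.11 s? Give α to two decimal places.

0.64

A = 0.161·V/T₆₀ = 0.161·1160/1.11 = 168.25 m² sabins.
Absorption from the other surfaces = 212·0.09 + 349·0.04 = 33.04 m², so the ceiling must supply 135.21 m² over 212 m².
α = 135.21/212 = 0.638.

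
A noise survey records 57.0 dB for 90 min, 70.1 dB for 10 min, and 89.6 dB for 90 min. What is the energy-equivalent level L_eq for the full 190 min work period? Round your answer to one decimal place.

86.4 dB

Weight each interval's intensity by its duration and average over T = 190 min:
Σ tᵢ·10^(Lᵢ/10) = 90·10^(57.0/10) + 10·10^(70.1/10) + 90·10^(89.6/10) = 8.223e+10.
L_eq = 10·log₁₀(8.223e+10/190) = 86.36 dB.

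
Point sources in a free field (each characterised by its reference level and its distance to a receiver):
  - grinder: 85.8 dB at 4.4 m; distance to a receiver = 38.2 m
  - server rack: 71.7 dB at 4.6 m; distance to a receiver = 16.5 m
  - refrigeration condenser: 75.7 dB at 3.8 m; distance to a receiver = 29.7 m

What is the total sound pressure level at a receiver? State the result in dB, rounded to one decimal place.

68.3 dB

Apply inverse-square spreading to bring every level to the receiver, then sum 10^(L/10).
grinder: 85.8 − 20·log₁₀(38.2/4.4) = 85.8 − 18.77 = 67.03 dB.
server rack: 71.7 − 20·log₁₀(16.5/4.6) = 71.7 − 11.09 = 60.61 dB.
refrigeration condenser: 75.7 − 20·log₁₀(29.7/3.8) = 75.7 − 17.86 = 57.84 dB.
Σ 10^(L/10) = 6.802e+06 → L_total = 10·log₁₀(6.802e+06) = 68.33 dB.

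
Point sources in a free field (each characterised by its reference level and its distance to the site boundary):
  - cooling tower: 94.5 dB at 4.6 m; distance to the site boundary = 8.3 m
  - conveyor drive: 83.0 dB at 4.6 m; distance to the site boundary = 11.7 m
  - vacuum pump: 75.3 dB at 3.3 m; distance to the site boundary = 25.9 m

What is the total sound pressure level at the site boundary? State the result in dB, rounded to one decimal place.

89.5 dB

First find each source's level at the receiver (point-source: −20·log₁₀(r/r_ref)), then combine on an intensity basis.
cooling tower: 94.5 − 20·log₁₀(8.3/4.6) = 94.5 − 5.13 = 89.37 dB.
conveyor drive: 83.0 − 20·log₁₀(11.7/4.6) = 83.0 − 8.11 = 74.89 dB.
vacuum pump: 75.3 − 20·log₁₀(25.9/3.3) = 75.3 − 17.90 = 57.40 dB.
Σ 10^(L/10) = 8.971e+08 → L_total = 10·log₁₀(8.971e+08) = 89.53 dB.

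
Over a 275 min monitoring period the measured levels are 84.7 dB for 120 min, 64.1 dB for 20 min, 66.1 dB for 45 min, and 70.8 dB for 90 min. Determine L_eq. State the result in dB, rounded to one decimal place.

81.3 dB

L_eq = 10·log₁₀[(1/T)·Σ tᵢ·10^(Lᵢ/10)] with T = 275 min.
Σ tᵢ·10^(Lᵢ/10) = 120·10^(84.7/10) + 20·10^(64.1/10) + 45·10^(66.1/10) + 90·10^(70.8/10) = 3.673e+10.
L_eq = 10·log₁₀(3.673e+10/275) = 81.26 dB.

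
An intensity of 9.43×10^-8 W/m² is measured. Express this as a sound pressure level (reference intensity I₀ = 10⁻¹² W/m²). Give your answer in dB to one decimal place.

L = 10·log₁₀(I/I₀) = 10·log₁₀(9.43×10^-8/10⁻¹²) = 10·log₁₀(9.43×10^4).
L = 10·(0.9745 + 4) = 49.75 dB.

49.7 dB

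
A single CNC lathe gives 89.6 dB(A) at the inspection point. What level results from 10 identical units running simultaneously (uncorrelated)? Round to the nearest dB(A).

L_total = L₁ + 10·log₁₀ N for N identical incoherent sources.
L_total = 89.6 + 10·log₁₀(10) = 89.6 + 10.000 = 99.60 dB(A).

100 dB(A)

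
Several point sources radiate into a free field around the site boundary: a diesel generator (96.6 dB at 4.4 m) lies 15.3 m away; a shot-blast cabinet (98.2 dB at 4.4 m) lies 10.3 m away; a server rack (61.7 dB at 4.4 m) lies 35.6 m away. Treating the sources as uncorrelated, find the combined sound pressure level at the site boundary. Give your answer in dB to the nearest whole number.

Propagate each source to the receiver with L = L_ref − 20·log₁₀(r/r_ref), then add intensities.
diesel generator: 96.6 − 20·log₁₀(15.3/4.4) = 96.6 − 10.82 = 85.78 dB.
shot-blast cabinet: 98.2 − 20·log₁₀(10.3/4.4) = 98.2 − 7.39 = 90.81 dB.
server rack: 61.7 − 20·log₁₀(35.6/4.4) = 61.7 − 18.16 = 43.54 dB.
Σ 10^(L/10) = 1.584e+09 → L_total = 10·log₁₀(1.584e+09) = 92.00 dB.

92 dB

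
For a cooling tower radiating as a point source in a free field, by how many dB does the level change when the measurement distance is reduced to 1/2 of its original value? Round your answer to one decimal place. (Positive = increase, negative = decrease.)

+6.0 dB

Point-source spreading: ΔL = −20·log₁₀(r₂/r₁).
ΔL = −20·log₁₀(0.5) = +6.02 dB.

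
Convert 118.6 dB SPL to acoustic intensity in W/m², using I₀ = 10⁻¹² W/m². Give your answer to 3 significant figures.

I/I₀ = 10^(118.6/10) = 7.244e+11, so I = 7.244e+11 × 10⁻¹² W/m².

0.724 W/m²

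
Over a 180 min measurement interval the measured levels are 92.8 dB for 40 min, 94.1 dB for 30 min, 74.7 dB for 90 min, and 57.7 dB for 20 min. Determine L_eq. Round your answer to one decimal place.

89.4 dB

The energy average is taken in the linear domain: L_eq = 10·log₁₀[(Σ tᵢ·10^(Lᵢ/10))/T], T = 180 min.
Σ tᵢ·10^(Lᵢ/10) = 40·10^(92.8/10) + 30·10^(94.1/10) + 90·10^(74.7/10) + 20·10^(57.7/10) = 1.560e+11.
L_eq = 10·log₁₀(1.560e+11/180) = 89.38 dB.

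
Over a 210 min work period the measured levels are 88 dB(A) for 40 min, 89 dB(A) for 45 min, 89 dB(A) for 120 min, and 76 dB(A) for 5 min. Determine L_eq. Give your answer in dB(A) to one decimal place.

L_eq = 10·log₁₀[(1/T)·Σ tᵢ·10^(Lᵢ/10)] with T = 210 min.
Σ tᵢ·10^(Lᵢ/10) = 40·10^(88/10) + 45·10^(89/10) + 120·10^(89/10) + 5·10^(76/10) = 1.565e+11.
L_eq = 10·log₁₀(1.565e+11/210) = 88.72 dB(A).

88.7 dB(A)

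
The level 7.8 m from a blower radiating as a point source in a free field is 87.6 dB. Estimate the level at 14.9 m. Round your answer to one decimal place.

82.0 dB

For a point source, L₂ = L₁ − 20·log₁₀(r₂/r₁).
L₂ = 87.6 − 20·log₁₀(14.9/7.8) = 87.6 − 5.622 = 81.98 dB.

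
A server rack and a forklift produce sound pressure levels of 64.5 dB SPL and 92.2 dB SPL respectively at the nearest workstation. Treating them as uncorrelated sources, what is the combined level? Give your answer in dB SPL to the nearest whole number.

Incoherent sources combine by intensity addition: L_total = 10·log₁₀(Σ 10^(L_i/10)).
Σ 10^(L/10) = 10^(64.5/10) + 10^(92.2/10) = 1.662e+09.
L_total = 10·log₁₀(1.662e+09) = 92.21 dB SPL.

92 dB SPL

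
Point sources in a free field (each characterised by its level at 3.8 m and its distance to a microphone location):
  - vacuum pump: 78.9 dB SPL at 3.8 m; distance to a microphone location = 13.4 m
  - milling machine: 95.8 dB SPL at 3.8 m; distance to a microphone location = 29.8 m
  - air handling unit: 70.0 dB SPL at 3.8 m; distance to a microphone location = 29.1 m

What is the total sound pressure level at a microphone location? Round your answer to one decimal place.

78.3 dB SPL

Apply inverse-square spreading to bring every level to the receiver, then sum 10^(L/10).
vacuum pump: 78.9 − 20·log₁₀(13.4/3.8) = 78.9 − 10.95 = 67.95 dB SPL.
milling machine: 95.8 − 20·log₁₀(29.8/3.8) = 95.8 − 17.89 = 77.91 dB SPL.
air handling unit: 70.0 − 20·log₁₀(29.1/3.8) = 70.0 − 17.68 = 52.32 dB SPL.
Σ 10^(L/10) = 6.823e+07 → L_total = 10·log₁₀(6.823e+07) = 78.34 dB SPL.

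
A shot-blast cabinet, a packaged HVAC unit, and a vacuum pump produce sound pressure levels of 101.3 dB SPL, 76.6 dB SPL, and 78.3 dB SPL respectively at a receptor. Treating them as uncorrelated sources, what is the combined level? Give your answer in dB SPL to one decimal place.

For uncorrelated sources the intensities add, so convert each level to linear form, sum, and take 10·log₁₀ of the total.
Σ 10^(L/10) = 10^(101.3/10) + 10^(76.6/10) + 10^(78.3/10) = 1.360e+10.
L_total = 10·log₁₀(1.360e+10) = 101.34 dB SPL.

101.3 dB SPL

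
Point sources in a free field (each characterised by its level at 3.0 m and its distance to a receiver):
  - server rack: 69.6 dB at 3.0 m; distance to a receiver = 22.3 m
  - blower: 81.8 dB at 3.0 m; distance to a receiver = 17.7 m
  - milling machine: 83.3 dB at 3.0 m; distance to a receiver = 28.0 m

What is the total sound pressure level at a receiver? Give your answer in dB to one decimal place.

Apply inverse-square spreading to bring every level to the receiver, then sum 10^(L/10).
server rack: 69.6 − 20·log₁₀(22.3/3.0) = 69.6 − 17.42 = 52.18 dB.
blower: 81.8 − 20·log₁₀(17.7/3.0) = 81.8 − 15.42 = 66.38 dB.
milling machine: 83.3 − 20·log₁₀(28.0/3.0) = 83.3 − 19.40 = 63.90 dB.
Σ 10^(L/10) = 6.967e+06 → L_total = 10·log₁₀(6.967e+06) = 68.43 dB.

68.4 dB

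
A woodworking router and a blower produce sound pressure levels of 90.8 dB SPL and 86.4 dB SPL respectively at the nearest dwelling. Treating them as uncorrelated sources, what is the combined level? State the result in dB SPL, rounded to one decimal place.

Incoherent sources combine by intensity addition: L_total = 10·log₁₀(Σ 10^(L_i/10)).
Σ 10^(L/10) = 10^(90.8/10) + 10^(86.4/10) = 1.639e+09.
L_total = 10·log₁₀(1.639e+09) = 92.15 dB SPL.

92.1 dB SPL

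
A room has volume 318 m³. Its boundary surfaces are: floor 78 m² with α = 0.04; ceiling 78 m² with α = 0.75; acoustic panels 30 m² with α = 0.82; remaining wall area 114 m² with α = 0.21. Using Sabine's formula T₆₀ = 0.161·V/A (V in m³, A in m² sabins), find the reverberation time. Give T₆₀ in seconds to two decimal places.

A = Σ Sᵢαᵢ = 78·0.04 + 78·0.75 + 30·0.82 + 114·0.21 = 110.16 m².
T₆₀ = 0.161 × 318 / 110.16 = 0.465 s.

0.46 s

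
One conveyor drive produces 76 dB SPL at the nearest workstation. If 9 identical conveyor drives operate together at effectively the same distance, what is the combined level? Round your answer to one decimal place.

L_total = L₁ + 10·log₁₀ N for N identical incoherent sources.
L_total = 76 + 10·log₁₀(9) = 76 + 9.542 = 85.54 dB SPL.

85.5 dB SPL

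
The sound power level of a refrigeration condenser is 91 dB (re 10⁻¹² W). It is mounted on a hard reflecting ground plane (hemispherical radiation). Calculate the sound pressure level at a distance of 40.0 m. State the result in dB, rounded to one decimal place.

51.0 dB

L_p = L_w − 10·log₁₀(2π·r²) with r = 40.0 m.
2π·r² = 1.005e+04 m², 10·log₁₀ of that is 40.023 dB.
L_p = 91 − 40.023 = 50.98 dB.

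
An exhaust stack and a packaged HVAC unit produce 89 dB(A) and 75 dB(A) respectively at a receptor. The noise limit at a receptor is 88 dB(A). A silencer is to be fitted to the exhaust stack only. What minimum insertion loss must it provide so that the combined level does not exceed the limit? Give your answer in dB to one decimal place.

Everything except the exhaust stack sums to 10^(75/10) = 3.162e+07 in linear terms, 75.00 dB(A).
To meet 88 dB(A) overall, the treated exhaust stack may contribute at most 10^(88/10) − 3.162e+07 = 5.993e+08, i.e. 87.78 dB(A).
Required insertion loss = 89 − 87.78 = 1.22 dB.

1.2 dB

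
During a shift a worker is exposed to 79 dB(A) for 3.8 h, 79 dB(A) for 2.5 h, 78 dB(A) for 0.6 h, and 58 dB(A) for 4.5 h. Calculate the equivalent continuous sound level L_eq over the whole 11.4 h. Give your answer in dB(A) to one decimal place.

76.8 dB(A)

The energy average is taken in the linear domain: L_eq = 10·log₁₀[(Σ tᵢ·10^(Lᵢ/10))/T], T = 11.4 h.
Σ tᵢ·10^(Lᵢ/10) = 3.8·10^(79/10) + 2.5·10^(79/10) + 0.6·10^(78/10) + 4.5·10^(58/10) = 5.411e+08.
L_eq = 10·log₁₀(5.411e+08/11.4) = 76.76 dB(A).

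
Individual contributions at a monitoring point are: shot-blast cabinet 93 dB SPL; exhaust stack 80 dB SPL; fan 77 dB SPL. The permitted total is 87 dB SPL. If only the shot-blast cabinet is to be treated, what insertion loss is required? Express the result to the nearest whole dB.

Everything except the shot-blast cabinet sums to 10^(80/10) + 10^(77/10) = 1.501e+08 in linear terms, 81.76 dB SPL.
To meet 87 dB SPL overall, the treated shot-blast cabinet may contribute at most 10^(87/10) − 1.501e+08 = 3.511e+08, i.e. 85.45 dB SPL.
Required insertion loss = 93 − 85.45 = 7.55 dB.

8 dB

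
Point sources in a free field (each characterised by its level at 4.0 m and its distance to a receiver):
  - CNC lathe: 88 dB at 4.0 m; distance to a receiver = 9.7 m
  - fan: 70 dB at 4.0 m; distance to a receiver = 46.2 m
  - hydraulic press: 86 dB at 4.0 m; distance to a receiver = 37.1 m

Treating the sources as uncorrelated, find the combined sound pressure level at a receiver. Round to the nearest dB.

Propagate each source to the receiver with L = L_ref − 20·log₁₀(r/r_ref), then add intensities.
CNC lathe: 88 − 20·log₁₀(9.7/4.0) = 88 − 7.69 = 80.31 dB.
fan: 70 − 20·log₁₀(46.2/4.0) = 70 − 21.25 = 48.75 dB.
hydraulic press: 86 − 20·log₁₀(37.1/4.0) = 86 − 19.35 = 66.65 dB.
Σ 10^(L/10) = 1.120e+08 → L_total = 10·log₁₀(1.120e+08) = 80.49 dB.

80 dB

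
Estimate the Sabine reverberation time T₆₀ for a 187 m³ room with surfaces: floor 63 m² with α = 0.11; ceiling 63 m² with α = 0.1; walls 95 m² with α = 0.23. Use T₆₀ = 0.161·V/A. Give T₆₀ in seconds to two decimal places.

0.86 s

Summing Sᵢαᵢ: 63·0.11 + 63·0.1 + 95·0.23 = 35.08 m².
T₆₀ = 0.161 × 187 / 35.08 = 0.858 s.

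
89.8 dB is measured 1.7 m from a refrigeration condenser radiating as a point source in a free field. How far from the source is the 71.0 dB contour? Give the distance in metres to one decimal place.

The 18.8 dB drop corresponds to a distance ratio of 10^(18.8/20) for a point source.
r₂ = 1.7·10^((89.8−71.0)/20) = 1.7·10^(18.8/20) = 14.81 m.

14.8 m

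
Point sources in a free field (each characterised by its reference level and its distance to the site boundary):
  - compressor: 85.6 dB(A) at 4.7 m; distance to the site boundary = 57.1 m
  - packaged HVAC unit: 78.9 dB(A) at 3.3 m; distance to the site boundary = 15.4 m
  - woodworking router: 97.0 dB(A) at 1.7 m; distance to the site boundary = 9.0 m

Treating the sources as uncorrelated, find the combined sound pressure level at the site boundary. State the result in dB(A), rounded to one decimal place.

82.7 dB(A)

Apply inverse-square spreading to bring every level to the receiver, then sum 10^(L/10).
compressor: 85.6 − 20·log₁₀(57.1/4.7) = 85.6 − 21.69 = 63.91 dB(A).
packaged HVAC unit: 78.9 − 20·log₁₀(15.4/3.3) = 78.9 − 13.38 = 65.52 dB(A).
woodworking router: 97.0 − 20·log₁₀(9.0/1.7) = 97.0 − 14.48 = 82.52 dB(A).
Σ 10^(L/10) = 1.848e+08 → L_total = 10·log₁₀(1.848e+08) = 82.67 dB(A).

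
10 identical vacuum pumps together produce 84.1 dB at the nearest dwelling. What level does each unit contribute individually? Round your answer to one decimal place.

Dividing the total intensity by 10 lowers the level by 10·log₁₀ 10 = 10.000 dB: L₁ = 84.1 − 10.000.

74.1 dB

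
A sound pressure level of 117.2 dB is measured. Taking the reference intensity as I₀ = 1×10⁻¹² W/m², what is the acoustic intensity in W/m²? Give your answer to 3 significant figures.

L = 10·log₁₀(I/I₀) ⇒ I = I₀·10^(L/10) = 10⁻¹² × 10^11.72.

0.525 W/m²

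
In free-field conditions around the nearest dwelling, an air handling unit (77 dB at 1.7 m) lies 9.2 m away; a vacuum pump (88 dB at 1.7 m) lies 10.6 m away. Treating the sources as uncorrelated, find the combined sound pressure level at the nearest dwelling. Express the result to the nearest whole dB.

Propagate each source to the receiver with L = L_ref − 20·log₁₀(r/r_ref), then add intensities.
air handling unit: 77 − 20·log₁₀(9.2/1.7) = 77 − 14.67 = 62.33 dB.
vacuum pump: 88 − 20·log₁₀(10.6/1.7) = 88 − 15.90 = 72.10 dB.
Σ 10^(L/10) = 1.794e+07 → L_total = 10·log₁₀(1.794e+07) = 72.54 dB.

73 dB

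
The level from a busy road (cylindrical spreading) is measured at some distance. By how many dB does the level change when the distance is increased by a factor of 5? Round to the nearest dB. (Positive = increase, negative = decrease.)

-7 dB

With cylindrical spreading the level changes by −10·log₁₀(r₂/r₁).
ΔL = −10·log₁₀(5) = -6.99 dB.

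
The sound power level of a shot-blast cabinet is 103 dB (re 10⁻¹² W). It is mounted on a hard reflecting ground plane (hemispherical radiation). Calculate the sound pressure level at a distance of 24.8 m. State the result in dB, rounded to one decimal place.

67.1 dB

L_p = L_w − 10·log₁₀(2π·r²) with r = 24.8 m.
2π·r² = 3864 m², 10·log₁₀ of that is 35.871 dB.
L_p = 103 − 35.871 = 67.13 dB.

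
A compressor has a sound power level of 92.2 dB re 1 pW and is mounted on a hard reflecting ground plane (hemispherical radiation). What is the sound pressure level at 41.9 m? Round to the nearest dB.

52 dB

Free-field hemispherical radiation: L_p = L_w − 10·log₁₀(2π·r²), r = 41.9 m.
2π·r² = 1.103e+04 m², 10·log₁₀ of that is 40.426 dB.
L_p = 92.2 − 40.426 = 51.77 dB.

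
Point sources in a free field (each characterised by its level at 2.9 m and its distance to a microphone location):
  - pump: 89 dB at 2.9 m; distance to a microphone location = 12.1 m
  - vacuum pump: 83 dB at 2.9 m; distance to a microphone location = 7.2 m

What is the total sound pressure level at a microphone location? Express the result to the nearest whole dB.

First find each source's level at the receiver (point-source: −20·log₁₀(r/r_ref)), then combine on an intensity basis.
pump: 89 − 20·log₁₀(12.1/2.9) = 89 − 12.41 = 76.59 dB.
vacuum pump: 83 − 20·log₁₀(7.2/2.9) = 83 − 7.90 = 75.10 dB.
Σ 10^(L/10) = 7.800e+07 → L_total = 10·log₁₀(7.800e+07) = 78.92 dB.

79 dB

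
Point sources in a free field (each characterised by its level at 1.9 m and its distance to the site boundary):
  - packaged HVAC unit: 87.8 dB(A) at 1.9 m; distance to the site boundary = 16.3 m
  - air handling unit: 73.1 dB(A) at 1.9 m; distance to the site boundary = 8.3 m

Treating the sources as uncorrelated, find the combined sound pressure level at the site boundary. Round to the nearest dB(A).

70 dB(A)

Apply inverse-square spreading to bring every level to the receiver, then sum 10^(L/10).
packaged HVAC unit: 87.8 − 20·log₁₀(16.3/1.9) = 87.8 − 18.67 = 69.13 dB(A).
air handling unit: 73.1 − 20·log₁₀(8.3/1.9) = 73.1 − 12.81 = 60.29 dB(A).
Σ 10^(L/10) = 9.257e+06 → L_total = 10·log₁₀(9.257e+06) = 69.66 dB(A).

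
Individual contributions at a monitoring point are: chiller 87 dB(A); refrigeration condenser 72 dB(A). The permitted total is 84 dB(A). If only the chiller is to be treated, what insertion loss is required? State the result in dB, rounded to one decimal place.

3.3 dB

Fixed contribution from the other source: Σ 10^(L/10) = 10^(72/10) = 1.585e+07 (72.00 dB(A)).
To meet 84 dB(A) overall, the treated chiller may contribute at most 10^(84/10) − 1.585e+07 = 2.353e+08, i.e. 83.72 dB(A).
So the chiller must be reduced from 87 to 83.72 dB(A): IL = 3.28 dB.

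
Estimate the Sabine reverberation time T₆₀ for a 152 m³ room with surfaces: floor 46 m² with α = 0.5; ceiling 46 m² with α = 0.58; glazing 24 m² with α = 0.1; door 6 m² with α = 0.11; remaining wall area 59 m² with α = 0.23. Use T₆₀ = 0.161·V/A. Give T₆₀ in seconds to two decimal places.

Summing Sᵢαᵢ: 46·0.5 + 46·0.58 + 24·0.1 + 6·0.11 + 59·0.23 = 66.31 m².
T₆₀ = 0.161 × 152 / 66.31 = 0.369 s.

0.37 s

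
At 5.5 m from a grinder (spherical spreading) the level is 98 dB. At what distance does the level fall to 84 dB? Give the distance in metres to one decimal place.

27.6 m

The 14.0 dB drop corresponds to a distance ratio of 10^(14.0/20) for a point source.
r₂ = 5.5·10^((98−84)/20) = 5.5·10^(14.0/20) = 27.57 m.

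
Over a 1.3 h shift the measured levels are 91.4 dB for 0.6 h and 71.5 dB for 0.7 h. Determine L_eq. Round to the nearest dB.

L_eq = 10·log₁₀[(1/T)·Σ tᵢ·10^(Lᵢ/10)] with T = 1.3 h.
Σ tᵢ·10^(Lᵢ/10) = 0.6·10^(91.4/10) + 0.7·10^(71.5/10) = 8.381e+08.
L_eq = 10·log₁₀(8.381e+08/1.3) = 88.09 dB.

88 dB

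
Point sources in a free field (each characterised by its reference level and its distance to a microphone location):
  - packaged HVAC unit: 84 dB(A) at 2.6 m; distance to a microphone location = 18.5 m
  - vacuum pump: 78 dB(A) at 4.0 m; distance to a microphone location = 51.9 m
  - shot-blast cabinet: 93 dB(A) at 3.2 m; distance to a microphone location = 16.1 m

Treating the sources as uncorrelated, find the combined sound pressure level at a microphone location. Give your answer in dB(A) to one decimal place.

79.3 dB(A)

Propagate each source to the receiver with L = L_ref − 20·log₁₀(r/r_ref), then add intensities.
packaged HVAC unit: 84 − 20·log₁₀(18.5/2.6) = 84 − 17.04 = 66.96 dB(A).
vacuum pump: 78 − 20·log₁₀(51.9/4.0) = 78 − 22.26 = 55.74 dB(A).
shot-blast cabinet: 93 − 20·log₁₀(16.1/3.2) = 93 − 14.03 = 78.97 dB(A).
Σ 10^(L/10) = 8.416e+07 → L_total = 10·log₁₀(8.416e+07) = 79.25 dB(A).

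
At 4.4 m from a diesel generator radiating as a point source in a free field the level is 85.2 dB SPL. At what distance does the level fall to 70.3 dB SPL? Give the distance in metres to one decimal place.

24.5 m

For a point source L₁ − L₂ = 20·log₁₀(r₂/r₁), so r₂ = r₁·10^((L₁−L₂)/20).
r₂ = 4.4·10^((85.2−70.3)/20) = 4.4·10^(14.9/20) = 24.46 m.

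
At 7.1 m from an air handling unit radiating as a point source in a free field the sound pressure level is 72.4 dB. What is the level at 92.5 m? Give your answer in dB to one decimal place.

50.1 dB

For a point source, L₂ = L₁ − 20·log₁₀(r₂/r₁).
L₂ = 72.4 − 20·log₁₀(92.5/7.1) = 72.4 − 22.298 = 50.10 dB.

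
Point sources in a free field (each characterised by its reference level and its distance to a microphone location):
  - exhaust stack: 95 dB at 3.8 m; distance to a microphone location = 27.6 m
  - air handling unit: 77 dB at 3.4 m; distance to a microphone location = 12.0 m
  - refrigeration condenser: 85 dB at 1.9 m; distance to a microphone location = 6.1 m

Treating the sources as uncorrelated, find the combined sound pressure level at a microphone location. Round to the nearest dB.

80 dB

Propagate each source to the receiver with L = L_ref − 20·log₁₀(r/r_ref), then add intensities.
exhaust stack: 95 − 20·log₁₀(27.6/3.8) = 95 − 17.22 = 77.78 dB.
air handling unit: 77 − 20·log₁₀(12.0/3.4) = 77 − 10.95 = 66.05 dB.
refrigeration condenser: 85 − 20·log₁₀(6.1/1.9) = 85 − 10.13 = 74.87 dB.
Σ 10^(L/10) = 9.465e+07 → L_total = 10·log₁₀(9.465e+07) = 79.76 dB.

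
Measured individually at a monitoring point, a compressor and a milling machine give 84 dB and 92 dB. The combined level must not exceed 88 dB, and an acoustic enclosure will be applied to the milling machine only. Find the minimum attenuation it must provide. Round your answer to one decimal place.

Everything except the milling machine sums to 10^(84/10) = 2.512e+08 in linear terms, 84.00 dB.
The limit corresponds to 10^(88/10) = 6.310e+08; subtracting the fixed part leaves 3.798e+08 for the milling machine, i.e. 85.80 dB.
Required insertion loss = 92 − 85.80 = 6.20 dB.

6.2 dB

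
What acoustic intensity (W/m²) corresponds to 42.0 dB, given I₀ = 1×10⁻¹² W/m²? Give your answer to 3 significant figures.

I/I₀ = 10^(42.0/10) = 1.585e+04, so I = 1.585e+04 × 10⁻¹² W/m².

1.58e-08 W/m²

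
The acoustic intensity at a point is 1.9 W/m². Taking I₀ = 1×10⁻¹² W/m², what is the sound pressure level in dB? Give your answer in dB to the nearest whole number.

I/I₀ = 1.9/10⁻¹² = 1.9×10^12, and L = 10·log₁₀(I/I₀).
L = 10·(0.2788 + 12) = 122.79 dB.

123 dB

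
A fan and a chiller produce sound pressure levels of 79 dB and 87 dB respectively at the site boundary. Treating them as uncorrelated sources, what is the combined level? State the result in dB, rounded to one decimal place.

87.6 dB

Incoherent sources combine by intensity addition: L_total = 10·log₁₀(Σ 10^(L_i/10)).
Σ 10^(L/10) = 10^(79/10) + 10^(87/10) = 5.806e+08.
L_total = 10·log₁₀(5.806e+08) = 87.64 dB.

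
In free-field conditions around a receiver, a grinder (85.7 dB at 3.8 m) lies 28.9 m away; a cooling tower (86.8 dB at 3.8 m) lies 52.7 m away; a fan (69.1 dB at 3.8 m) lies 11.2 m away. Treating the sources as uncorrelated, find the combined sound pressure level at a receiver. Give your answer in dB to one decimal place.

69.9 dB

Apply inverse-square spreading to bring every level to the receiver, then sum 10^(L/10).
grinder: 85.7 − 20·log₁₀(28.9/3.8) = 85.7 − 17.62 = 68.08 dB.
cooling tower: 86.8 − 20·log₁₀(52.7/3.8) = 86.8 − 22.84 = 63.96 dB.
fan: 69.1 − 20·log₁₀(11.2/3.8) = 69.1 − 9.39 = 59.71 dB.
Σ 10^(L/10) = 9.848e+06 → L_total = 10·log₁₀(9.848e+06) = 69.93 dB.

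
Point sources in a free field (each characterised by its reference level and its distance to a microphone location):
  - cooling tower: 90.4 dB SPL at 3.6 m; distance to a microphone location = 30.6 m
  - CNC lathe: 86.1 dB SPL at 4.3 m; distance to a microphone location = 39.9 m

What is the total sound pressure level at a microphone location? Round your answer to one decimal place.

Propagate each source to the receiver with L = L_ref − 20·log₁₀(r/r_ref), then add intensities.
cooling tower: 90.4 − 20·log₁₀(30.6/3.6) = 90.4 − 18.59 = 71.81 dB SPL.
CNC lathe: 86.1 − 20·log₁₀(39.9/4.3) = 86.1 − 19.35 = 66.75 dB SPL.
Σ 10^(L/10) = 1.991e+07 → L_total = 10·log₁₀(1.991e+07) = 72.99 dB SPL.

73.0 dB SPL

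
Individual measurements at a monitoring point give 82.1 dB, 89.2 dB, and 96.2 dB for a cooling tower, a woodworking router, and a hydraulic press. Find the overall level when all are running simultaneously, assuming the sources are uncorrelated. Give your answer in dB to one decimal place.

97.1 dB

Incoherent sources combine by intensity addition: L_total = 10·log₁₀(Σ 10^(L_i/10)).
Σ 10^(L/10) = 10^(82.1/10) + 10^(89.2/10) + 10^(96.2/10) = 5.163e+09.
L_total = 10·log₁₀(5.163e+09) = 97.13 dB.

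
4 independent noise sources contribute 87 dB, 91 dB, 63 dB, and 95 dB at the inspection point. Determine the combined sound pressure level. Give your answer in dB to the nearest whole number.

97 dB

Incoherent sources combine by intensity addition: L_total = 10·log₁₀(Σ 10^(L_i/10)).
Σ 10^(L/10) = 10^(87/10) + 10^(91/10) + 10^(63/10) + 10^(95/10) = 4.924e+09.
L_total = 10·log₁₀(4.924e+09) = 96.92 dB.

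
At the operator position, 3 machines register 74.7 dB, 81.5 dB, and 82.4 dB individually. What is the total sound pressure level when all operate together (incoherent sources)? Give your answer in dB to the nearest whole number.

Incoherent sources combine by intensity addition: L_total = 10·log₁₀(Σ 10^(L_i/10)).
Σ 10^(L/10) = 10^(74.7/10) + 10^(81.5/10) + 10^(82.4/10) = 3.445e+08.
L_total = 10·log₁₀(3.445e+08) = 85.37 dB.

85 dB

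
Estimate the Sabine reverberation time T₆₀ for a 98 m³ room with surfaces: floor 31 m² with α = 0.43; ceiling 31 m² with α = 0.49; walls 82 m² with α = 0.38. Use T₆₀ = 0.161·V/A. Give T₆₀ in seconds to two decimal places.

Summing Sᵢαᵢ: 31·0.43 + 31·0.49 + 82·0.38 = 59.68 m².
T₆₀ = 0.161 × 98 / 59.68 = 0.264 s.

0.26 s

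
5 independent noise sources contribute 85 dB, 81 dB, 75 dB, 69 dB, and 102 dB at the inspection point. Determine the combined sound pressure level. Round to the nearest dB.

Incoherent sources combine by intensity addition: L_total = 10·log₁₀(Σ 10^(L_i/10)).
Σ 10^(L/10) = 10^(85/10) + 10^(81/10) + 10^(75/10) + 10^(69/10) + 10^(102/10) = 1.633e+10.
L_total = 10·log₁₀(1.633e+10) = 102.13 dB.

102 dB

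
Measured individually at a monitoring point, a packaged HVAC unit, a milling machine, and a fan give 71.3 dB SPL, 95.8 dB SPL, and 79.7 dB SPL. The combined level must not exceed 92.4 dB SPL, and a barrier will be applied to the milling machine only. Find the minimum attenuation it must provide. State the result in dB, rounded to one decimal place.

3.7 dB

Everything except the milling machine sums to 10^(71.3/10) + 10^(79.7/10) = 1.068e+08 in linear terms, 80.29 dB SPL.
The limit corresponds to 10^(92.4/10) = 1.738e+09; subtracting the fixed part leaves 1.631e+09 for the milling machine, i.e. 92.12 dB SPL.
Required insertion loss = 95.8 − 92.12 = 3.68 dB.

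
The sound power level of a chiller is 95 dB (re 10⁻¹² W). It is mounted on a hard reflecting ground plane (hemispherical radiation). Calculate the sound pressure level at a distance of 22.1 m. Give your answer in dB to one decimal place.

60.1 dB

The power spreads over a hemisphere of area 2π·r², so L_p = L_w − 10·log₁₀(2π·r²).
2π·r² = 3069 m², 10·log₁₀ of that is 34.870 dB.
L_p = 95 − 34.870 = 60.13 dB.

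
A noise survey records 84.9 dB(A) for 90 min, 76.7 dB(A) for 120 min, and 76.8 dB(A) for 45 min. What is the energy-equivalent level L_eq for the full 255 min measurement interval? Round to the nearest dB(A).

The energy average is taken in the linear domain: L_eq = 10·log₁₀[(Σ tᵢ·10^(Lᵢ/10))/T], T = 255 min.
Σ tᵢ·10^(Lᵢ/10) = 90·10^(84.9/10) + 120·10^(76.7/10) + 45·10^(76.8/10) = 3.558e+10.
L_eq = 10·log₁₀(3.558e+10/255) = 81.45 dB(A).

81 dB(A)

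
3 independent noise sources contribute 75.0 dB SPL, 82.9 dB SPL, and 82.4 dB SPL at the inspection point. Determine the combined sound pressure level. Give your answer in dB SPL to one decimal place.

86.0 dB SPL

For uncorrelated sources the intensities add, so convert each level to linear form, sum, and take 10·log₁₀ of the total.
Σ 10^(L/10) = 10^(75.0/10) + 10^(82.9/10) + 10^(82.4/10) = 4.004e+08.
L_total = 10·log₁₀(4.004e+08) = 86.02 dB SPL.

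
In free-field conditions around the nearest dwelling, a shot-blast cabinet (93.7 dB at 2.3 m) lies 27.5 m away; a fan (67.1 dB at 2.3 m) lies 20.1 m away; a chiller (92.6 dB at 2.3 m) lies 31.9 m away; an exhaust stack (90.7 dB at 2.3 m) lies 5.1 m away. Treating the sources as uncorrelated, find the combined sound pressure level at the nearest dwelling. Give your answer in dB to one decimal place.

First find each source's level at the receiver (point-source: −20·log₁₀(r/r_ref)), then combine on an intensity basis.
shot-blast cabinet: 93.7 − 20·log₁₀(27.5/2.3) = 93.7 − 21.55 = 72.15 dB.
fan: 67.1 − 20·log₁₀(20.1/2.3) = 67.1 − 18.83 = 48.27 dB.
chiller: 92.6 − 20·log₁₀(31.9/2.3) = 92.6 − 22.84 = 69.76 dB.
exhaust stack: 90.7 − 20·log₁₀(5.1/2.3) = 90.7 − 6.92 = 83.78 dB.
Σ 10^(L/10) = 2.649e+08 → L_total = 10·log₁₀(2.649e+08) = 84.23 dB.

84.2 dB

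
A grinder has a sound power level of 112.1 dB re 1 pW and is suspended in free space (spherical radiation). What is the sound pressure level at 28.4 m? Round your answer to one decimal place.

The power spreads over a sphere of area 4π·r², so L_p = L_w − 10·log₁₀(4π·r²).
4π·r² = 1.014e+04 m², 10·log₁₀ of that is 40.058 dB.
L_p = 112.1 − 40.058 = 72.04 dB.

72.0 dB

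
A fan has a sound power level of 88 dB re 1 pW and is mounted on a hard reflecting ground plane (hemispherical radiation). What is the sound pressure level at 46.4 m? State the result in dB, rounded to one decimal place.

The power spreads over a hemisphere of area 2π·r², so L_p = L_w − 10·log₁₀(2π·r²).
2π·r² = 1.353e+04 m², 10·log₁₀ of that is 41.312 dB.
L_p = 88 − 41.312 = 46.69 dB.

46.7 dB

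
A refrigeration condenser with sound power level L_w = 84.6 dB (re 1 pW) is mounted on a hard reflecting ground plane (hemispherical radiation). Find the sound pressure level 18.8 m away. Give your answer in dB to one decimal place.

The power spreads over a hemisphere of area 2π·r², so L_p = L_w − 10·log₁₀(2π·r²).
2π·r² = 2221 m², 10·log₁₀ of that is 33.465 dB.
L_p = 84.6 − 33.465 = 51.14 dB.

51.1 dB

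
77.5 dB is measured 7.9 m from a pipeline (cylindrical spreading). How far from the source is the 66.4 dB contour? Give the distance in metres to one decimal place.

Line-source spreading drops the level by 10·log₁₀(r₂/r₁); inverting, r₂/r₁ = 10^(ΔL/10).
r₂ = 7.9·10^((77.5−66.4)/10) = 7.9·10^(11.1/10) = 101.77 m.

101.8 m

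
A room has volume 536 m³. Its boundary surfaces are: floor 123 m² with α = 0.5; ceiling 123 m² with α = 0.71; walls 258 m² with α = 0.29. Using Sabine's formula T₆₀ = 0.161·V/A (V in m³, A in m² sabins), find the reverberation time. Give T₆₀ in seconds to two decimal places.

0.39 s

Summing Sᵢαᵢ: 123·0.5 + 123·0.71 + 258·0.29 = 223.65 m².
T₆₀ = 0.161·V/A = 0.161·536/223.65 = 0.386 s.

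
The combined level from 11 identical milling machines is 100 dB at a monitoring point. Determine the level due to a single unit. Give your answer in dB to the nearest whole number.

11 equal contributions raise the level by 10·log₁₀ 11 = 10.414 dB, so each unit alone gives 100 − 10.414.

90 dB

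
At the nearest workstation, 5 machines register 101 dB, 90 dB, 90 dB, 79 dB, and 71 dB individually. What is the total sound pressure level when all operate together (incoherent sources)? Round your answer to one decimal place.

101.7 dB

Incoherent sources combine by intensity addition: L_total = 10·log₁₀(Σ 10^(L_i/10)).
Σ 10^(L/10) = 10^(101/10) + 10^(90/10) + 10^(90/10) + 10^(79/10) + 10^(71/10) = 1.468e+10.
L_total = 10·log₁₀(1.468e+10) = 101.67 dB.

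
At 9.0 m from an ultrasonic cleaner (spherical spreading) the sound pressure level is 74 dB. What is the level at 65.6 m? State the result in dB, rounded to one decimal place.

56.7 dB

Point-source attenuation: ΔL = 20·log₁₀(r₂/r₁) = 20·log₁₀(65.6/9.0) = 17.253 dB.
L₂ = 74 − 20·log₁₀(65.6/9.0) = 74 − 17.253 = 56.75 dB.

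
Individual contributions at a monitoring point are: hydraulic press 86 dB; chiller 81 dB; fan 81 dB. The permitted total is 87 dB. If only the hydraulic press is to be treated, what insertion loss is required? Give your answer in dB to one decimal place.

Fixed contribution from the other sources: Σ 10^(L/10) = 10^(81/10) + 10^(81/10) = 2.518e+08 (84.01 dB).
The limit corresponds to 10^(87/10) = 5.012e+08; subtracting the fixed part leaves 2.494e+08 for the hydraulic press, i.e. 83.97 dB.
So the hydraulic press must be reduced from 86 to 83.97 dB: IL = 2.03 dB.

2.0 dB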